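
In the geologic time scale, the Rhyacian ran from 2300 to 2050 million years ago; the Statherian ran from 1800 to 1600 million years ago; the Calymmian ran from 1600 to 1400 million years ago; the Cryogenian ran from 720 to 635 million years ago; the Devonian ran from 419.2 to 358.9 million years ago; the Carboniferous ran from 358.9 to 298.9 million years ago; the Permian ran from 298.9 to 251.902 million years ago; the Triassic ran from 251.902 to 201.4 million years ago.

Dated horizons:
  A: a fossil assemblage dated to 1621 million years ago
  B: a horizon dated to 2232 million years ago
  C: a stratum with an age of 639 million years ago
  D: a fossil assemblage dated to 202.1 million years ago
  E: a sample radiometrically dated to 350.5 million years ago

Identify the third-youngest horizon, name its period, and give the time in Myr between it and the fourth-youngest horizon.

Sorted youngest-first by Ma: D (202.1), E (350.5), C (639), A (1621), B (2232).
The third youngest is C at 639 Ma, which lies in 720–635 Ma: the Cryogenian.
The fourth youngest is A at 1621 Ma; separation = |639 − 1621| = 982 Myr.

C, in the Cryogenian; 982 million years to A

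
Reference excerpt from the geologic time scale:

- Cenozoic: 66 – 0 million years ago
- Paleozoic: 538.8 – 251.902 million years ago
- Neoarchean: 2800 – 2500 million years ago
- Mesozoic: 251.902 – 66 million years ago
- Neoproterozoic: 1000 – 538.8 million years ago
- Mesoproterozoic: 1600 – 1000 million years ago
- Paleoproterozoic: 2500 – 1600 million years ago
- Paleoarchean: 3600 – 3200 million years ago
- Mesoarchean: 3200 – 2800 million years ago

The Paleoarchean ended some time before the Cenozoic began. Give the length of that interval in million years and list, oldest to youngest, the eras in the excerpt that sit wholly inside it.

End of Paleoarchean = 3200 Ma; start of Cenozoic = 66 Ma.
Gap = 3200 − 66 = 3134 Myr.
Eras wholly inside 3200–66 Ma: Mesoarchean (3200–2800), Neoarchean (2800–2500), Paleoproterozoic (2500–1600), Mesoproterozoic (1600–1000), Neoproterozoic (1000–538.8), Paleozoic (538.8–251.902), Mesozoic (251.902–66).

3134 million years; Mesoarchean, Neoarchean, Paleoproterozoic, Mesoproterozoic, Neoproterozoic, Paleozoic, Mesozoic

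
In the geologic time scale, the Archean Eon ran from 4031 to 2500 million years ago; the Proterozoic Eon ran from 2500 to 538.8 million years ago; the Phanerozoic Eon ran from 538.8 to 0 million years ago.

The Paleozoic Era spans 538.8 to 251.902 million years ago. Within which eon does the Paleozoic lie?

The Paleozoic (538.8–251.902 Ma) lies entirely within 538.8–0 Ma, the Phanerozoic Eon.

Phanerozoic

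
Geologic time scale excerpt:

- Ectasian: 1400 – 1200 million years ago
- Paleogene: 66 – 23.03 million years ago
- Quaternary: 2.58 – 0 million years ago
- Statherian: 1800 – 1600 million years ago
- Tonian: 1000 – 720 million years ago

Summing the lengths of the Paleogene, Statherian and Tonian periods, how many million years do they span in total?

Each duration: Paleogene = 42.97; Statherian = 200; Tonian = 280.
Sum: 42.97 + 200 + 280 = 522.97 Myr.

522.97 million years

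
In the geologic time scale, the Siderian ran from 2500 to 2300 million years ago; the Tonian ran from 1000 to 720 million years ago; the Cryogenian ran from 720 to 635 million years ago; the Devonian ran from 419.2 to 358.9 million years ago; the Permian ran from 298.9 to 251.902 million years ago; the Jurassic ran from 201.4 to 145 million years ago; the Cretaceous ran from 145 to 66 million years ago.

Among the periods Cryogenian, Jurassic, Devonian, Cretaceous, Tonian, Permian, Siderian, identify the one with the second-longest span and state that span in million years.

Start − end for each: Cryogenian 720 − 635 = 85; Jurassic 201.4 − 145 = 56.4; Devonian 419.2 − 358.9 = 60.3; Cretaceous 145 − 66 = 79; Tonian 1000 − 720 = 280; Permian 298.9 − 251.902 = 46.998; Siderian 2500 − 2300 = 200.
Ranking these from longest: Tonian > Siderian > Cryogenian > Cretaceous > Devonian > Jurassic > Permian.
Position 2 in that ranking is Siderian, which lasted 200 Myr.

Siderian, 200 million years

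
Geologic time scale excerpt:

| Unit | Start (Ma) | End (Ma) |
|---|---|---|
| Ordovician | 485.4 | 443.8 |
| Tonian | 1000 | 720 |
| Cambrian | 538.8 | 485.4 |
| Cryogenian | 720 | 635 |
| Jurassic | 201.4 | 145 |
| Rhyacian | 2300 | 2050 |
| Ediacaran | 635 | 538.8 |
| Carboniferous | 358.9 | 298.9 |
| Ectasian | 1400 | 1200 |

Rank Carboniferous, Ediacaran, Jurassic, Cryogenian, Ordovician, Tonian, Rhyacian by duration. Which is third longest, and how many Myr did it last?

Ediacaran, 96.2 million years

Start − end for each: Carboniferous 358.9 − 298.9 = 60; Ediacaran 635 − 538.8 = 96.2; Jurassic 201.4 − 145 = 56.4; Cryogenian 720 − 635 = 85; Ordovician 485.4 − 443.8 = 41.6; Tonian 1000 − 720 = 280; Rhyacian 2300 − 2050 = 250.
Ranking these from longest: Tonian > Rhyacian > Ediacaran > Cryogenian > Carboniferous > Jurassic > Ordovician.
Position 3 in that ranking is Ediacaran, which lasted 96.2 Myr.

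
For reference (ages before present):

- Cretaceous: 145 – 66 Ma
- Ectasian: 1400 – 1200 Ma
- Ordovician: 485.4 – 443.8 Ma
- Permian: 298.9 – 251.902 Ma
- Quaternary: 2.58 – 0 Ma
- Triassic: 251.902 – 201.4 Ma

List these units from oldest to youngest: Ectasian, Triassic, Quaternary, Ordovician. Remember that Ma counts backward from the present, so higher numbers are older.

Ectasian, Ordovician, Triassic, Quaternary

The oldest of these is Ectasian (starts 1400 Ma) and the youngest is Quaternary (ends 0 Ma).
In between, by decreasing start age: Ordovician (485.4), Triassic (251.902).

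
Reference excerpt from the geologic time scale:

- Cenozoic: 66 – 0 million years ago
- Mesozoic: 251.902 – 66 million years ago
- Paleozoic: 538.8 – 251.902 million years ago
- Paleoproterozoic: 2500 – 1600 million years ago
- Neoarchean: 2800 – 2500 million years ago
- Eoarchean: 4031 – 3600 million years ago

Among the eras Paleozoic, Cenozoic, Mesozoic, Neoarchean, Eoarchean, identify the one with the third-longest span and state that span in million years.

Paleozoic, 286.898 million years

Durations: Paleozoic 286.898; Cenozoic 66; Mesozoic 185.902; Neoarchean 300; Eoarchean 431 Myr.
Sorted longest-first: Eoarchean (431), Neoarchean (300), Paleozoic (286.898), Mesozoic (185.902), Cenozoic (66).
The third longest is Paleozoic at 286.898 Myr.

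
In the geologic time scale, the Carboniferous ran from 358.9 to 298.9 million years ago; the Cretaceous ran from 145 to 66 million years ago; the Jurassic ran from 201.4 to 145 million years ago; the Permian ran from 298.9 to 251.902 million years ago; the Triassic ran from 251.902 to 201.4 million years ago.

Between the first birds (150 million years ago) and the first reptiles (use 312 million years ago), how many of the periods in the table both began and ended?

312 Ma sits inside the Carboniferous (358.9–298.9) and 150 Ma inside the Jurassic (201.4–145); neither of those is wholly between the two dates.
The listed periods lying completely between them are Permian, Triassic — 2 in all.

2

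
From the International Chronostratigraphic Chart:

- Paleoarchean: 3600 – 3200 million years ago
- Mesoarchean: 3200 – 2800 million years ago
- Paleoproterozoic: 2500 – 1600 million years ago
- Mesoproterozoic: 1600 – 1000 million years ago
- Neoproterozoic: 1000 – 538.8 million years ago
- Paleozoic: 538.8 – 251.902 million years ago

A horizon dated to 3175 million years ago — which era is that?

3175 Ma lies between 3200 and 2800 Ma, so it falls in the Mesoarchean.

Mesoarchean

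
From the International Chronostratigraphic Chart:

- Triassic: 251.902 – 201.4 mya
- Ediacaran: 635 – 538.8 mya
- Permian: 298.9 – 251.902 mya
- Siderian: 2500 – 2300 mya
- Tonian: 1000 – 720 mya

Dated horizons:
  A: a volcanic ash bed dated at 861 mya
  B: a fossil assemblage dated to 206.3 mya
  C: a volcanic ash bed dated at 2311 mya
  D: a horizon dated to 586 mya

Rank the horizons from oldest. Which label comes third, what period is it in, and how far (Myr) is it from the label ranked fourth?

D, in the Ediacaran; 379.7 million years to B

Sorted oldest-first by Ma: C (2311), A (861), D (586), B (206.3).
The third oldest is D at 586 Ma, which lies in 635–538.8 Ma: the Ediacaran.
The fourth oldest is B at 206.3 Ma; separation = |586 − 206.3| = 379.7 Myr.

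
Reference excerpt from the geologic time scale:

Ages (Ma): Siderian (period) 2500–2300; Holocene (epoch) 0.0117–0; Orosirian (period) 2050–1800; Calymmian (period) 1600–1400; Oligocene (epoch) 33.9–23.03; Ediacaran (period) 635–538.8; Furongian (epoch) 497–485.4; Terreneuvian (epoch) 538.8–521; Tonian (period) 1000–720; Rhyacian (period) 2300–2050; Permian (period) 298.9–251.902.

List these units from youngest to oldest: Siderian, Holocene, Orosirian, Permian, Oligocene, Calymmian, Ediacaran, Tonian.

Holocene → Oligocene → Permian → Ediacaran → Tonian → Calymmian → Orosirian → Siderian

The oldest of these is Siderian (starts 2500 Ma) and the youngest is Holocene (ends 0 Ma).
In between, by decreasing start age: Orosirian (2050), Calymmian (1600), Tonian (1000), Ediacaran (635), Permian (298.9), Oligocene (33.9).
Listing youngest first means reversing that sequence.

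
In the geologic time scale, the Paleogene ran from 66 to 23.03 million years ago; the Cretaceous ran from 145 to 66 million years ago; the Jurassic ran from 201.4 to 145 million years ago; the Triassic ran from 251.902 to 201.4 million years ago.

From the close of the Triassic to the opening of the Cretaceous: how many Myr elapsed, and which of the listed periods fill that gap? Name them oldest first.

End of Triassic = 201.4 Ma; start of Cretaceous = 145 Ma.
Gap = 201.4 − 145 = 56.4 Myr.
Periods wholly inside 201.4–145 Ma: Jurassic (201.4–145).

56.4 million years; Jurassic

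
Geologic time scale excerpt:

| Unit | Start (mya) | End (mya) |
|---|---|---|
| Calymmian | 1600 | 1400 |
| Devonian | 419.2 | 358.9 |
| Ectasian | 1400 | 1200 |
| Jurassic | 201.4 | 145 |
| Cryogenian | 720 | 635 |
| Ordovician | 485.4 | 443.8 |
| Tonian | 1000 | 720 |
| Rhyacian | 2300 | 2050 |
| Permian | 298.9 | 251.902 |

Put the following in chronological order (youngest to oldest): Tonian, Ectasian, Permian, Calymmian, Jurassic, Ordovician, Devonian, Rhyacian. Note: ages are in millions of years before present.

Jurassic, then Permian, then Devonian, then Ordovician, then Tonian, then Ectasian, then Calymmian, then Rhyacian

The oldest of these is Rhyacian (starts 2300 Ma) and the youngest is Jurassic (ends 145 Ma).
In between, by decreasing start age: Calymmian (1600), Ectasian (1400), Tonian (1000), Ordovician (485.4), Devonian (419.2), Permian (298.9).
Listing youngest first means reversing that sequence.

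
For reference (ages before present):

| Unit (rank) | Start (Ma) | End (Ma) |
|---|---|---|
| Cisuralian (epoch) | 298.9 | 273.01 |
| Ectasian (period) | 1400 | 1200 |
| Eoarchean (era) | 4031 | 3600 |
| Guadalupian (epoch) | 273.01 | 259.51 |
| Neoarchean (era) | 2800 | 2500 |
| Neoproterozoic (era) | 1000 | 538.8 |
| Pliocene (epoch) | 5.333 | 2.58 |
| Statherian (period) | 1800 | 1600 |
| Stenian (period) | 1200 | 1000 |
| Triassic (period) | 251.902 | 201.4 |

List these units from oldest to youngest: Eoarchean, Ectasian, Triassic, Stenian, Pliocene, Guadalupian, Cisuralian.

Eoarchean, Ectasian, Stenian, Cisuralian, Guadalupian, Triassic, Pliocene

Read off each span (Ma): Eoarchean 4031–3600; Ectasian 1400–1200; Triassic 251.902–201.4; Stenian 1200–1000; Pliocene 5.333–2.58; Guadalupian 273.01–259.51; Cisuralian 298.9–273.01.
Larger Ma is older, so oldest→youngest is Eoarchean, Ectasian, Stenian, Cisuralian, Guadalupian, Triassic, Pliocene.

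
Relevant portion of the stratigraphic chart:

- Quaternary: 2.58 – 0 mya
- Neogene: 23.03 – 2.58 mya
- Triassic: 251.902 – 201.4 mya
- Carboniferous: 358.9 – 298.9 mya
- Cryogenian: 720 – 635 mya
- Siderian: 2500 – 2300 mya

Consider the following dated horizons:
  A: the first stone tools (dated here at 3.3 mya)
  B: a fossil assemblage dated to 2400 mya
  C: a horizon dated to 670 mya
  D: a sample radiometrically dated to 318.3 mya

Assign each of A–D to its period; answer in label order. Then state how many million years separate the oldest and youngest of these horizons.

Match each age against the start–end ranges in the excerpt: A = 3.3 Ma → Neogene (23.03–2.58); B = 2400 Ma → Siderian (2500–2300); C = 670 Ma → Cryogenian (720–635); D = 318.3 Ma → Carboniferous (358.9–298.9).
The largest age is 2400 Ma and the smallest is 3.3 Ma; their difference is 2396.7 Myr.

A — Neogene; B — Siderian; C — Cryogenian; D — Carboniferous; span 2396.7 million years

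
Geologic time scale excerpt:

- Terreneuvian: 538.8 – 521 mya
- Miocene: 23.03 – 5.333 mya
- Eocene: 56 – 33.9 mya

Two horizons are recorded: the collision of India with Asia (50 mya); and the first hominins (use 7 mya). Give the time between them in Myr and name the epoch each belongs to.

Elapsed time: 50 − 7 = 43 Myr.
50 Ma lies within 56–33.9 Ma: Eocene.
7 Ma lies within 23.03–5.333 Ma: Miocene.

43 million years apart; the first in the Eocene, the second in the Miocene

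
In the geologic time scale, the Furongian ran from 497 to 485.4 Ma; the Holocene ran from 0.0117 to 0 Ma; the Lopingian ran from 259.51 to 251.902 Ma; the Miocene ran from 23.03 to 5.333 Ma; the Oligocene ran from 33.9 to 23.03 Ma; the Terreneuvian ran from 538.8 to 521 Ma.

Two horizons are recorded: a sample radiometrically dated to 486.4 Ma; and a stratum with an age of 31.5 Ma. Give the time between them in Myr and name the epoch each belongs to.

454.9 million years apart; the first in the Furongian, the second in the Oligocene

Elapsed time: 486.4 − 31.5 = 454.9 Myr.
486.4 Ma lies within 497–485.4 Ma: Furongian.
31.5 Ma lies within 33.9–23.03 Ma: Oligocene.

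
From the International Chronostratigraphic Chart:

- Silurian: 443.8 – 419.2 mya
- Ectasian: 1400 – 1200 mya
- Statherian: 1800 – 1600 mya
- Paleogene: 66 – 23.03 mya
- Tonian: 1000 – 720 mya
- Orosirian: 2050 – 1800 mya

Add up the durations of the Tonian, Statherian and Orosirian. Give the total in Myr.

730 million years

Each duration: Tonian = 280; Statherian = 200; Orosirian = 250.
Sum: 280 + 200 + 250 = 730 Myr.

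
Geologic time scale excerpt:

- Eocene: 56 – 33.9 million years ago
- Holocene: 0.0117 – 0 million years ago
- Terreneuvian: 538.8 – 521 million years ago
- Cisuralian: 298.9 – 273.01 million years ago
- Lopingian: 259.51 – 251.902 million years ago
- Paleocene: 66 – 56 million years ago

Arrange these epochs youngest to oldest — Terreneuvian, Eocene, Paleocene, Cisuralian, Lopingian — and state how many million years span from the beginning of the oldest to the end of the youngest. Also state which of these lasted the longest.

From the excerpt: Terreneuvian 538.8–521; Eocene 56–33.9; Paleocene 66–56; Cisuralian 298.9–273.01; Lopingian 259.51–251.902 (Ma).
Larger Ma is earlier, so the oldest is Terreneuvian and the youngest is Eocene; youngest to oldest: Eocene, Paleocene, Lopingian, Cisuralian, Terreneuvian.
Oldest start 538.8 minus youngest end 33.9 gives 504.9 Myr overall.
Individual lengths (start − end): Lopingian 7.608; Paleocene 10; Terreneuvian 17.8; Cisuralian 25.89; Eocene 22.1. The largest is Cisuralian at 25.89 Myr.

Eocene → Paleocene → Lopingian → Cisuralian → Terreneuvian; total span 504.9 Myr; longest is Cisuralian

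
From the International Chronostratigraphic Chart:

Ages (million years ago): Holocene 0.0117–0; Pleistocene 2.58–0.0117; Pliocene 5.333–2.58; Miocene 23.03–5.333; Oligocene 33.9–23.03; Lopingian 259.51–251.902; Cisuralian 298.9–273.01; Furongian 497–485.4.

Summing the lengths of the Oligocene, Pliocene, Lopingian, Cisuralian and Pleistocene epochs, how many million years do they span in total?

Each duration: Oligocene = 10.87; Pliocene = 2.753; Lopingian = 7.608; Cisuralian = 25.89; Pleistocene = 2.5683.
Sum: 10.87 + 2.753 + 7.608 + 25.89 + 2.5683 = 49.6893 Myr.

49.6893 million years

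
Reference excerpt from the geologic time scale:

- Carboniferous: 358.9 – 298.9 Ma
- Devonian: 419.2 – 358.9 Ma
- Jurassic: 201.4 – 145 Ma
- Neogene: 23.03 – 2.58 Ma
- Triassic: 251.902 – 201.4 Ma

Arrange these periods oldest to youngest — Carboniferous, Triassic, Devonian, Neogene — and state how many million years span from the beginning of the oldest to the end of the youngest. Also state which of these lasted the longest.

Devonian, Carboniferous, Triassic, Neogene; total span 416.62 Myr; longest is Devonian

From the excerpt: Carboniferous 358.9–298.9; Triassic 251.902–201.4; Devonian 419.2–358.9; Neogene 23.03–2.58 (Ma).
Larger Ma is earlier, so the oldest is Devonian and the youngest is Neogene; oldest to youngest: Devonian, Carboniferous, Triassic, Neogene.
Oldest start 419.2 minus youngest end 2.58 gives 416.62 Myr overall.
Individual lengths (start − end): Carboniferous 60; Neogene 20.45; Devonian 60.3; Triassic 50.502. The largest is Devonian at 60.3 Myr.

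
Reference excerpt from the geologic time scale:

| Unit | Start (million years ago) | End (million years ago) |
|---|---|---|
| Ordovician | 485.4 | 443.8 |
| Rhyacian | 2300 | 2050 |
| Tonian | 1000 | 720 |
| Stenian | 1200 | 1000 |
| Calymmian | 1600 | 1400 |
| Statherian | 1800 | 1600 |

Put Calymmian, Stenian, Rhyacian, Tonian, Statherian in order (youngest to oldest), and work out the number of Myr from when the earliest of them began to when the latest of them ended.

Tonian → Stenian → Calymmian → Statherian → Rhyacian; total span 1580 Myr

Start ages (Ma): Rhyacian 2300, Statherian 1800, Calymmian 1600, Stenian 1200, Tonian 1000.
Ordered youngest to oldest: Tonian, Stenian, Calymmian, Statherian, Rhyacian.
Span = 2300 − 720 = 1580 Myr.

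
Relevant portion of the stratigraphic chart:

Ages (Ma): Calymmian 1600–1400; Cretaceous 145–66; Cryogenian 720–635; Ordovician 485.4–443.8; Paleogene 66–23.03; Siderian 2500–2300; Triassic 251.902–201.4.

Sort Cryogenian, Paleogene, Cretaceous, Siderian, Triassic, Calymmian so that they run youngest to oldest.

Paleogene, Cretaceous, Triassic, Cryogenian, Calymmian, Siderian

Sorting by start age (ascending Ma, since larger Ma = older): Paleogene began 66, Cretaceous began 145, Triassic began 251.902, Cryogenian began 720, Calymmian began 1600, Siderian began 2500.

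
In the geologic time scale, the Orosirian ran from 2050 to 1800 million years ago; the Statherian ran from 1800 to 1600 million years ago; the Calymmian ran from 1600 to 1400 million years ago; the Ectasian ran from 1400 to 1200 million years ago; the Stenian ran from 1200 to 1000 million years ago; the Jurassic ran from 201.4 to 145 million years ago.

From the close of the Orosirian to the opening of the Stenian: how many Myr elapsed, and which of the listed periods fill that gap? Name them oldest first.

600 million years; Statherian, Calymmian, Ectasian

End of Orosirian = 1800 Ma; start of Stenian = 1200 Ma.
Gap = 1800 − 1200 = 600 Myr.
Periods wholly inside 1800–1200 Ma: Statherian (1800–1600), Calymmian (1600–1400), Ectasian (1400–1200).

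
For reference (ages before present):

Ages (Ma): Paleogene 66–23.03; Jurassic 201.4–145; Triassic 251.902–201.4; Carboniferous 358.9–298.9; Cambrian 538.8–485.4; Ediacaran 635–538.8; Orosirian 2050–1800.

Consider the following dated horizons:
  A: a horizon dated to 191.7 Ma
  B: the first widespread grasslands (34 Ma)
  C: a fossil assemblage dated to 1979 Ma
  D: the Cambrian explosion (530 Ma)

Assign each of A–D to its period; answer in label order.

A — Jurassic; B — Paleogene; C — Orosirian; D — Cambrian

Match each age against the start–end ranges in the excerpt: A = 191.7 Ma → Jurassic (201.4–145); B = 34 Ma → Paleogene (66–23.03); C = 1979 Ma → Orosirian (2050–1800); D = 530 Ma → Cambrian (538.8–485.4).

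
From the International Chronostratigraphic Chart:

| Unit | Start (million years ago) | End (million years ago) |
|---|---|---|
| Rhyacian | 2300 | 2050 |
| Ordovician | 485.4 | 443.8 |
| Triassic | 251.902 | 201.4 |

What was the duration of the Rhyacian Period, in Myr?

250 million years

2300 − 2050 = 250 million years.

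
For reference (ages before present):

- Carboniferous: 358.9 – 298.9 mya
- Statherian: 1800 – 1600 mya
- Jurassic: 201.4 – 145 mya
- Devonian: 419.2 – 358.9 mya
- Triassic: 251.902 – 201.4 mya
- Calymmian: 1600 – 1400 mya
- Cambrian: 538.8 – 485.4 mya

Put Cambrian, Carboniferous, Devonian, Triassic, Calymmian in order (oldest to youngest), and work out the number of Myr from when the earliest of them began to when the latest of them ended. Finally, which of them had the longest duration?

Start ages (Ma): Calymmian 1600, Cambrian 538.8, Devonian 419.2, Carboniferous 358.9, Triassic 251.902.
Ordered oldest to youngest: Calymmian, Cambrian, Devonian, Carboniferous, Triassic.
Span = 1600 − 201.4 = 1398.6 Myr.
Durations: Triassic 50.502, Devonian 60.3, Calymmian 200, Carboniferous 60, Cambrian 53.4 → longest is Calymmian (200 Myr).

Calymmian, Cambrian, Devonian, Carboniferous, Triassic; total span 1398.6 Myr; longest is Calymmian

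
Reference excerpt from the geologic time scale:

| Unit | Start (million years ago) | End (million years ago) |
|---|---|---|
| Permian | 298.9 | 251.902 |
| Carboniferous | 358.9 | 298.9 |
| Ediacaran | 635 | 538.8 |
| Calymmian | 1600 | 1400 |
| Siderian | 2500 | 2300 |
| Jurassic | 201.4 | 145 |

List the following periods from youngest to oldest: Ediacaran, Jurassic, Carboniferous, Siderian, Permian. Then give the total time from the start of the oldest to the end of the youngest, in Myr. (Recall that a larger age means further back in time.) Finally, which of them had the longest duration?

Jurassic → Permian → Carboniferous → Ediacaran → Siderian; total span 2355 Myr; longest is Siderian

Start ages (Ma): Siderian 2500, Ediacaran 635, Carboniferous 358.9, Permian 298.9, Jurassic 201.4.
Ordered youngest to oldest: Jurassic, Permian, Carboniferous, Ediacaran, Siderian.
Span = 2500 − 145 = 2355 Myr.
Durations: Ediacaran 96.2, Carboniferous 60, Permian 46.998, Siderian 200, Jurassic 56.4 → longest is Siderian (200 Myr).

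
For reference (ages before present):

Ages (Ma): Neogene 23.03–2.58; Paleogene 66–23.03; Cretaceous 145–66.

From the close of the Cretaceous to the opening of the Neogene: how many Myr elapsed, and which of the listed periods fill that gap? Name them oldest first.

42.97 million years; Paleogene

The Cretaceous closes at 66 Ma and the Neogene opens at 23.03 Ma, so the interval is 66 − 23.03 = 42.97 Myr.
A period fits inside if it starts at or after 66 Ma and ends at or before 23.03 Ma; oldest first that gives Paleogene.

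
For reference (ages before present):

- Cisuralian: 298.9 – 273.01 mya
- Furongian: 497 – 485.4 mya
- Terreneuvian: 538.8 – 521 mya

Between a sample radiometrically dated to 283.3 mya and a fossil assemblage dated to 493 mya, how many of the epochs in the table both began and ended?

0

Checking each listed span, none has both start < 493 Ma and end > 283.3 Ma — every epoch straddles one of the two dates or lies outside them — so the count is 0.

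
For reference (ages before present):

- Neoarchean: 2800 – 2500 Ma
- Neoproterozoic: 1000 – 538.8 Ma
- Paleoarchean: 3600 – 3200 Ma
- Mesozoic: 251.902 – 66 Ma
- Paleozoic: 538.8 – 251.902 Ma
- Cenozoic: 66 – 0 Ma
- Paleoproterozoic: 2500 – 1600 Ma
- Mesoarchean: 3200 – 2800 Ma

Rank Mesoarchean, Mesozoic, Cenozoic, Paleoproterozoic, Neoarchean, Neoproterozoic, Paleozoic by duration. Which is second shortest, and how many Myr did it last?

Mesozoic, 185.902 million years

Start − end for each: Mesoarchean 3200 − 2800 = 400; Mesozoic 251.902 − 66 = 185.902; Cenozoic 66 − 0 = 66; Paleoproterozoic 2500 − 1600 = 900; Neoarchean 2800 − 2500 = 300; Neoproterozoic 1000 − 538.8 = 461.2; Paleozoic 538.8 − 251.902 = 286.898.
Ranking these from shortest: Cenozoic < Mesozoic < Paleozoic < Neoarchean < Mesoarchean < Neoproterozoic < Paleoproterozoic.
Position 2 in that ranking is Mesozoic, which lasted 185.902 Myr.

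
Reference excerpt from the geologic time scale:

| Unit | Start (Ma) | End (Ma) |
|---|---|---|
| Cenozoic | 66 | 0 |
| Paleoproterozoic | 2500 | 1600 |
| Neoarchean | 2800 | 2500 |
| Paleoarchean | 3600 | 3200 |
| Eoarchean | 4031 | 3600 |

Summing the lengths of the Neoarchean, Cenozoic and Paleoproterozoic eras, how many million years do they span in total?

1266 million years

Duration is start − end for each: (2800 − 2500) + (66 − 0) + (2500 − 1600).
That is 300 + 66 + 900, which totals 1266 million years.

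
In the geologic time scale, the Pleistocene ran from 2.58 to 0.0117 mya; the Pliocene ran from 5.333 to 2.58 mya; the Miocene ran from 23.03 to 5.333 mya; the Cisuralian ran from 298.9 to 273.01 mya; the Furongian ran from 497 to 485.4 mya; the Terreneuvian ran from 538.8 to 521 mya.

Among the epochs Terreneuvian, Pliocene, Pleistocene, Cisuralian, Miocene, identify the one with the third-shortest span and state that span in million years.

Start − end for each: Terreneuvian 538.8 − 521 = 17.8; Pliocene 5.333 − 2.58 = 2.753; Pleistocene 2.58 − 0.0117 = 2.5683; Cisuralian 298.9 − 273.01 = 25.89; Miocene 23.03 − 5.333 = 17.697.
Ranking these from shortest: Pleistocene < Pliocene < Miocene < Terreneuvian < Cisuralian.
Position 3 in that ranking is Miocene, which lasted 17.697 Myr.

Miocene, 17.697 million years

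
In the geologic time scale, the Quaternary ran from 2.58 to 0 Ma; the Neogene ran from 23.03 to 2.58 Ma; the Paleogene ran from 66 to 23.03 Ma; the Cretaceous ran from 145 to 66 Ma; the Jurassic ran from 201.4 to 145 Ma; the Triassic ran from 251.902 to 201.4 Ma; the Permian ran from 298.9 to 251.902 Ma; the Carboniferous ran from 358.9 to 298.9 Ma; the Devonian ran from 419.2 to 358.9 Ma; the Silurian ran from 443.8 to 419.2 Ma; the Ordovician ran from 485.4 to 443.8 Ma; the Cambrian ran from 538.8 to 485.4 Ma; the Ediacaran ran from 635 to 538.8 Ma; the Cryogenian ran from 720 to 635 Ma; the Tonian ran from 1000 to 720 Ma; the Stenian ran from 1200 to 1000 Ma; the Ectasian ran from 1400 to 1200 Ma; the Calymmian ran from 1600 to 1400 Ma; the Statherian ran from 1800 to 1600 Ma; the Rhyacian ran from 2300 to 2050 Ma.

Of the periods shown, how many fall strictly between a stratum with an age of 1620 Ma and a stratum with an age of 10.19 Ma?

16

1620 Ma sits inside the Statherian (1800–1600) and 10.19 Ma inside the Neogene (23.03–2.58); neither of those is wholly between the two dates.
The listed periods lying completely between them are Calymmian, Ectasian, Stenian, Tonian, Cryogenian, Ediacaran, Cambrian, Ordovician, Silurian, Devonian, Carboniferous, Permian, Triassic, Jurassic, Cretaceous, Paleogene — 16 in all.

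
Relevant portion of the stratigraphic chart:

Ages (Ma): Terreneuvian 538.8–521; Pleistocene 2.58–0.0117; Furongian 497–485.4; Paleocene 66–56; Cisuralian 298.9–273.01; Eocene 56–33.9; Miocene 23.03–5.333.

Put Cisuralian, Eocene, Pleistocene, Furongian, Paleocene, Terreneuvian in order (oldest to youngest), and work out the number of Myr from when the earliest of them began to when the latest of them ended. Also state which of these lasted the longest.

Terreneuvian, Furongian, Cisuralian, Paleocene, Eocene, Pleistocene; total span 538.7883 Myr; longest is Cisuralian

From the excerpt: Cisuralian 298.9–273.01; Eocene 56–33.9; Pleistocene 2.58–0.0117; Furongian 497–485.4; Paleocene 66–56; Terreneuvian 538.8–521 (Ma).
Larger Ma is earlier, so the oldest is Terreneuvian and the youngest is Pleistocene; oldest to youngest: Terreneuvian, Furongian, Cisuralian, Paleocene, Eocene, Pleistocene.
Oldest start 538.8 minus youngest end 0.0117 gives 538.7883 Myr overall.
Individual lengths (start − end): Terreneuvian 17.8; Pleistocene 2.5683; Furongian 11.6; Paleocene 10; Cisuralian 25.89; Eocene 22.1. The largest is Cisuralian at 25.89 Myr.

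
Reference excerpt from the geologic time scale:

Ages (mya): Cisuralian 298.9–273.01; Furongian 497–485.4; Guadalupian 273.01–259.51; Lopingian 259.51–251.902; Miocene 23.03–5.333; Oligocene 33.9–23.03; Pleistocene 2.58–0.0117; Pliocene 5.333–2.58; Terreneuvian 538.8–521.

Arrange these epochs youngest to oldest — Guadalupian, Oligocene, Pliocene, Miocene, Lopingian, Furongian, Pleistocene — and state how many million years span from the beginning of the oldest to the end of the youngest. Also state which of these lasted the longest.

From the excerpt: Guadalupian 273.01–259.51; Oligocene 33.9–23.03; Pliocene 5.333–2.58; Miocene 23.03–5.333; Lopingian 259.51–251.902; Furongian 497–485.4; Pleistocene 2.58–0.0117 (Ma).
Larger Ma is earlier, so the oldest is Furongian and the youngest is Pleistocene; youngest to oldest: Pleistocene, Pliocene, Miocene, Oligocene, Lopingian, Guadalupian, Furongian.
Oldest start 497 minus youngest end 0.0117 gives 496.9883 Myr overall.
Individual lengths (start − end): Guadalupian 13.5; Oligocene 10.87; Furongian 11.6; Miocene 17.697; Pliocene 2.753; Lopingian 7.608; Pleistocene 2.5683. The largest is Miocene at 17.697 Myr.

Pleistocene → Pliocene → Miocene → Oligocene → Lopingian → Guadalupian → Furongian; total span 496.9883 Myr; longest is Miocene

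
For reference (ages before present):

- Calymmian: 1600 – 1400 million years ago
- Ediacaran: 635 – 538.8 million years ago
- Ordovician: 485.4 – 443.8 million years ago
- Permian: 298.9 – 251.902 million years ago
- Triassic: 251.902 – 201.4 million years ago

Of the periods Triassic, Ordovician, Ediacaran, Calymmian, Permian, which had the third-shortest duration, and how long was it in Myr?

Durations: Triassic 50.502; Ordovician 41.6; Ediacaran 96.2; Calymmian 200; Permian 46.998 Myr.
Sorted shortest-first: Ordovician (41.6), Permian (46.998), Triassic (50.502), Ediacaran (96.2), Calymmian (200).
The third shortest is Triassic at 50.502 Myr.

Triassic, 50.502 million years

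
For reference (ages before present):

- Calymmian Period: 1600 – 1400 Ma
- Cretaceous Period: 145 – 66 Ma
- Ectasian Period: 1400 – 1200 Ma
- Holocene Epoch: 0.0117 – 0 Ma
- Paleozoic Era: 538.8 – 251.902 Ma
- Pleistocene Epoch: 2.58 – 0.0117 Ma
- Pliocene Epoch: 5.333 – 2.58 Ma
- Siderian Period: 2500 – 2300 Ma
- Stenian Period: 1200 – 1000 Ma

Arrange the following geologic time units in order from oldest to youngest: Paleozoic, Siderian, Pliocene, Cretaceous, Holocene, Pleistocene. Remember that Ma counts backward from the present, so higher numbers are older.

Sorting by start age (descending Ma, since larger Ma = older): Siderian start 2500, Paleozoic start 538.8, Cretaceous start 145, Pliocene start 5.333, Pleistocene start 2.58, Holocene start 0.0117.

Siderian → Paleozoic → Cretaceous → Pliocene → Pleistocene → Holocene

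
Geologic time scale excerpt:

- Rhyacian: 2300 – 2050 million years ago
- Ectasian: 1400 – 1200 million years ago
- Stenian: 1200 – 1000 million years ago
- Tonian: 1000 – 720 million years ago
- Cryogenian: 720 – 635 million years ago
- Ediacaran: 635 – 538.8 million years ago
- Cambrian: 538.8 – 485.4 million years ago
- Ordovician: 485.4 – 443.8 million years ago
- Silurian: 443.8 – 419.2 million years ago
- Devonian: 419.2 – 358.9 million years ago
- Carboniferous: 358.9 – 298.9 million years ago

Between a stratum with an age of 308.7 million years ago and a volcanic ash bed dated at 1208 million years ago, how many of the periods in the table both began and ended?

8

1208 Ma sits inside the Ectasian (1400–1200) and 308.7 Ma inside the Carboniferous (358.9–298.9); neither of those is wholly between the two dates.
The listed periods lying completely between them are Stenian, Tonian, Cryogenian, Ediacaran, Cambrian, Ordovician, Silurian, Devonian — 8 in all.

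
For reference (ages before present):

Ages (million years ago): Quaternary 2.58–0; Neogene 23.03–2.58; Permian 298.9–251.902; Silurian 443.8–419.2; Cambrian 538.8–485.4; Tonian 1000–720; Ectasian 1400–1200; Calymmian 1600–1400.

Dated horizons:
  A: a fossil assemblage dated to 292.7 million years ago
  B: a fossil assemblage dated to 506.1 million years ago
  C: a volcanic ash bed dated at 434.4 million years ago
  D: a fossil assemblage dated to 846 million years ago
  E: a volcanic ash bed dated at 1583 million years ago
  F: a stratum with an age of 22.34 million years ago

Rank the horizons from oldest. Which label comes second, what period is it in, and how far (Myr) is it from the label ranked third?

Sorted oldest-first by Ma: E (1583), D (846), B (506.1), C (434.4), A (292.7), F (22.34).
The second oldest is D at 846 Ma, which lies in 1000–720 Ma: the Tonian.
The third oldest is B at 506.1 Ma; separation = |846 − 506.1| = 339.9 Myr.

D, in the Tonian; 339.9 million years to B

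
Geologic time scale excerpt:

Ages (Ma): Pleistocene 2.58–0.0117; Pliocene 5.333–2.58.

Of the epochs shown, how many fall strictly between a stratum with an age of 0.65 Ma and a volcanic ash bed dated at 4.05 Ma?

Checking each listed span, none has both start < 4.05 Ma and end > 0.65 Ma — every epoch straddles one of the two dates or lies outside them — so the count is 0.

0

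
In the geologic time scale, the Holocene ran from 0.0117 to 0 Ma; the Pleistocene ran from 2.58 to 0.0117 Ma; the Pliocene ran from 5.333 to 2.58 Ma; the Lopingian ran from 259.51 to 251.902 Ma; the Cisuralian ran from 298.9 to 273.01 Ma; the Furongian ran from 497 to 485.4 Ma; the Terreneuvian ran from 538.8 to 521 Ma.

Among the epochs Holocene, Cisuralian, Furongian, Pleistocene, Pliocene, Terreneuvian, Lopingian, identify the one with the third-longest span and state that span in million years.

Start − end for each: Holocene 0.0117 − 0 = 0.0117; Cisuralian 298.9 − 273.01 = 25.89; Furongian 497 − 485.4 = 11.6; Pleistocene 2.58 − 0.0117 = 2.5683; Pliocene 5.333 − 2.58 = 2.753; Terreneuvian 538.8 − 521 = 17.8; Lopingian 259.51 − 251.902 = 7.608.
Ranking these from longest: Cisuralian > Terreneuvian > Furongian > Lopingian > Pliocene > Pleistocene > Holocene.
Position 3 in that ranking is Furongian, which lasted 11.6 Myr.

Furongian, 11.6 million years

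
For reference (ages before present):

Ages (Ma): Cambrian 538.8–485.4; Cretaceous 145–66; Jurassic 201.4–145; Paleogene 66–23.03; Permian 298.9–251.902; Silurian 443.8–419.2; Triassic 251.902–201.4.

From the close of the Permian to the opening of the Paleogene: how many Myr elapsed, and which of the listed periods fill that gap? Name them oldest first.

185.902 million years; Triassic, Jurassic, Cretaceous

The Permian closes at 251.902 Ma and the Paleogene opens at 66 Ma, so the interval is 251.902 − 66 = 185.902 Myr.
A period fits inside if it starts at or after 251.902 Ma and ends at or before 66 Ma; oldest first that gives Triassic, Jurassic, Cretaceous.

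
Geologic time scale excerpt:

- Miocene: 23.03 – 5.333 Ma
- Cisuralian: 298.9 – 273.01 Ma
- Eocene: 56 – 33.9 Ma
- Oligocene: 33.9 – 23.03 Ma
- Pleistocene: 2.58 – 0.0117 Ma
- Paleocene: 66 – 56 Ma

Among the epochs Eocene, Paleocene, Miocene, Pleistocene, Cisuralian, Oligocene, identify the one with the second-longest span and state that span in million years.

Eocene, 22.1 million years

Start − end for each: Eocene 56 − 33.9 = 22.1; Paleocene 66 − 56 = 10; Miocene 23.03 − 5.333 = 17.697; Pleistocene 2.58 − 0.0117 = 2.5683; Cisuralian 298.9 − 273.01 = 25.89; Oligocene 33.9 − 23.03 = 10.87.
Ranking these from longest: Cisuralian > Eocene > Miocene > Oligocene > Paleocene > Pleistocene.
Position 2 in that ranking is Eocene, which lasted 22.1 Myr.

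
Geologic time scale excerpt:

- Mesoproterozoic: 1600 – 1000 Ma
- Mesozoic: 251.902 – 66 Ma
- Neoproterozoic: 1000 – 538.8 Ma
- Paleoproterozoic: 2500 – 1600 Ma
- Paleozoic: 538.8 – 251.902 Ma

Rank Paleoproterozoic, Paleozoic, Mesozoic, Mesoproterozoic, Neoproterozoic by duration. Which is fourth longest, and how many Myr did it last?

Paleozoic, 286.898 million years

Durations: Paleoproterozoic 900; Paleozoic 286.898; Mesozoic 185.902; Mesoproterozoic 600; Neoproterozoic 461.2 Myr.
Sorted longest-first: Paleoproterozoic (900), Mesoproterozoic (600), Neoproterozoic (461.2), Paleozoic (286.898), Mesozoic (185.902).
The fourth longest is Paleozoic at 286.898 Myr.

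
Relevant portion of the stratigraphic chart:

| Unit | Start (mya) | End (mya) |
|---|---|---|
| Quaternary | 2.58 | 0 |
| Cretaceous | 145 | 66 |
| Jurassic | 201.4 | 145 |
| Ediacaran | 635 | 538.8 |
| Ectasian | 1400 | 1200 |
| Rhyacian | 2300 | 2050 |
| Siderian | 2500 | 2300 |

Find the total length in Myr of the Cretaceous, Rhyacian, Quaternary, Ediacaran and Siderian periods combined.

Each duration: Cretaceous = 79; Rhyacian = 250; Quaternary = 2.58; Ediacaran = 96.2; Siderian = 200.
Sum: 79 + 250 + 2.58 + 96.2 + 200 = 627.78 Myr.

627.78 million years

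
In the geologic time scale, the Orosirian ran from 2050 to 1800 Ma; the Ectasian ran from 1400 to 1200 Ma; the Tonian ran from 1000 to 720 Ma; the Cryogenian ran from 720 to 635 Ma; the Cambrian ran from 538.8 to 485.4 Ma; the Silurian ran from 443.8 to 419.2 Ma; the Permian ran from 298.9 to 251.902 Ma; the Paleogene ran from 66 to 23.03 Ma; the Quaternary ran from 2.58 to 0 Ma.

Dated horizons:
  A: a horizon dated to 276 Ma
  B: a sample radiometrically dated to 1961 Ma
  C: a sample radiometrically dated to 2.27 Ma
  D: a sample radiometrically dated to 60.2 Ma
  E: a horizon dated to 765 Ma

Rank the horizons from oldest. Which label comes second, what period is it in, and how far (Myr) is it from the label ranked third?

E, in the Tonian; 489 million years to A

Sorted oldest-first by Ma: B (1961), E (765), A (276), D (60.2), C (2.27).
The second oldest is E at 765 Ma, which lies in 1000–720 Ma: the Tonian.
The third oldest is A at 276 Ma; separation = |765 − 276| = 489 Myr.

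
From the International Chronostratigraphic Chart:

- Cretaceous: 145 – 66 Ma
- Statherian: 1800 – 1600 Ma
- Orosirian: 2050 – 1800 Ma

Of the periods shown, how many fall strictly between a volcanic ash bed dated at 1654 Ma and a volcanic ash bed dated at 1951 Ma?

Checking each listed span, none has both start < 1951 Ma and end > 1654 Ma — every period straddles one of the two dates or lies outside them — so the count is 0.

0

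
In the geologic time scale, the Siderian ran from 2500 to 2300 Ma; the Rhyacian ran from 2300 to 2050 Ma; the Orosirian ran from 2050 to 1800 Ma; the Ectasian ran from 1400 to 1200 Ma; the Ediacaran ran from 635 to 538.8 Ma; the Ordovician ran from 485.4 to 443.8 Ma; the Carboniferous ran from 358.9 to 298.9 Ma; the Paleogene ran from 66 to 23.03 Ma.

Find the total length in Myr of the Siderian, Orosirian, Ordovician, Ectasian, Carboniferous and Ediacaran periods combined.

Each duration: Siderian = 200; Orosirian = 250; Ordovician = 41.6; Ectasian = 200; Carboniferous = 60; Ediacaran = 96.2.
Sum: 200 + 250 + 41.6 + 200 + 60 + 96.2 = 847.8 Myr.

847.8 million years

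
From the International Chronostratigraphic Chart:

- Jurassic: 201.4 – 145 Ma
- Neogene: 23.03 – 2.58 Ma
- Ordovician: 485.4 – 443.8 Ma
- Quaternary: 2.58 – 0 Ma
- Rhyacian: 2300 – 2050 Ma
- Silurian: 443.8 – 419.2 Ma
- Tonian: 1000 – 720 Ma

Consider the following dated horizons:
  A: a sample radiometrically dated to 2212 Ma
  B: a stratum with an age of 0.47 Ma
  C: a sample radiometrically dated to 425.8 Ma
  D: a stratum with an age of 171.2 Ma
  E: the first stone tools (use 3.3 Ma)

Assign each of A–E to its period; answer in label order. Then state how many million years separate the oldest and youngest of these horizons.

A — Rhyacian; B — Quaternary; C — Silurian; D — Jurassic; E — Neogene; span 2211.53 million years

Match each age against the start–end ranges in the excerpt: A = 2212 Ma → Rhyacian (2300–2050); B = 0.47 Ma → Quaternary (2.58–0); C = 425.8 Ma → Silurian (443.8–419.2); D = 171.2 Ma → Jurassic (201.4–145); E = 3.3 Ma → Neogene (23.03–2.58).
The largest age is 2212 Ma and the smallest is 0.47 Ma; their difference is 2211.53 Myr.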